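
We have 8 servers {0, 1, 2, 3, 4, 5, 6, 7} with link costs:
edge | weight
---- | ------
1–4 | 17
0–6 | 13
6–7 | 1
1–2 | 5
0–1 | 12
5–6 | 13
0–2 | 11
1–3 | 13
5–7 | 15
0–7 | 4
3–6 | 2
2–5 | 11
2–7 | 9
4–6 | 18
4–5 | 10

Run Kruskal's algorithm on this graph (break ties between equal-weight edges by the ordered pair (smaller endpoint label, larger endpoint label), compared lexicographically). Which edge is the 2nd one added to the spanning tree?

3-6

Kruskal's algorithm — process edges by increasing weight (ties by edge label):
6–7 (1): add — endpoints in different components.
3–6 (2): add — endpoints in different components.
0–7 (4): add — endpoints in different components.
1–2 (5): add — endpoints in different components.
2–7 (9): add — endpoints in different components.
4–5 (10): add — endpoints in different components.
0–2 (11): skip — 0 and 2 already connected.
2–5 (11): add — endpoints in different components.
The 2nd edge added is 3–6.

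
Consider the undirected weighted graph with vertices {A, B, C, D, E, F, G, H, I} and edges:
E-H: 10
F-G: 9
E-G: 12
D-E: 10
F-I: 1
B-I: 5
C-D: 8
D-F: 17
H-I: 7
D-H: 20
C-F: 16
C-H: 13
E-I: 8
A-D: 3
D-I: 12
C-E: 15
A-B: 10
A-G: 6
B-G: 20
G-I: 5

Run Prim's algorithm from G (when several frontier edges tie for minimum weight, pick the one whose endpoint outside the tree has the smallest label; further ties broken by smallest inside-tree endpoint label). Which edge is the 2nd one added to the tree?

Prim, starting at G.
Step 1: cheapest edge leaving the tree is G-I (5); add I.
Step 2: cheapest edge leaving the tree is F-I (1); add F.
Step 3: cheapest edge leaving the tree is B-I (5); add B.
Step 4: cheapest edge leaving the tree is A-G (6); add A.
Step 5: cheapest edge leaving the tree is A-D (3); add D.
Step 6: cheapest edge leaving the tree is H-I (7); add H.
Step 7: cheapest edge leaving the tree is C-D (8); add C.
Step 8: cheapest edge leaving the tree is E-I (8); add E.
The 2nd edge added is F-I.

F-I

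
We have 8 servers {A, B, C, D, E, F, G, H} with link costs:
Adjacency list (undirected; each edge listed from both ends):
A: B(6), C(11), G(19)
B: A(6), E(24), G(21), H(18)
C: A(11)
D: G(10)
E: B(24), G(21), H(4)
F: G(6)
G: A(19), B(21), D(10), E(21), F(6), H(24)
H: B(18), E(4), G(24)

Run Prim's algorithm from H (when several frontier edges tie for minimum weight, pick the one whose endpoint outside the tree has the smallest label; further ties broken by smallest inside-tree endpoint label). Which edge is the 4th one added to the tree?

Grow the tree from H using Prim:
Step 1: cheapest edge leaving the tree is E H (4); add E.
Step 2: cheapest edge leaving the tree is B H (18); add B.
Step 3: cheapest edge leaving the tree is A B (6); add A.
Step 4: cheapest edge leaving the tree is A C (11); add C.
Step 5: cheapest edge leaving the tree is A G (19); add G.
Step 6: cheapest edge leaving the tree is F G (6); add F.
Step 7: cheapest edge leaving the tree is D G (10); add D.
The 4th edge added is A C.

A-C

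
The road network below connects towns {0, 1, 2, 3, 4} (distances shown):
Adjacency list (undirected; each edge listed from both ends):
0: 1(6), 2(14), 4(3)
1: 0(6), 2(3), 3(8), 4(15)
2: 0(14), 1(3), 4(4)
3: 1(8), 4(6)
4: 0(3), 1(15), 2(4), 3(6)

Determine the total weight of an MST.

16

Kruskal's algorithm — process edges by increasing weight (ties by edge label):
0—4 (3): add — endpoints in different components.
1—2 (3): add — endpoints in different components.
2—4 (4): add — endpoints in different components.
0—1 (6): skip — 0 and 1 already connected.
3—4 (6): add — endpoints in different components.
MST edges: 0—4, 1—2, 2—4, 3—4; total weight 3+3+4+6 = 16.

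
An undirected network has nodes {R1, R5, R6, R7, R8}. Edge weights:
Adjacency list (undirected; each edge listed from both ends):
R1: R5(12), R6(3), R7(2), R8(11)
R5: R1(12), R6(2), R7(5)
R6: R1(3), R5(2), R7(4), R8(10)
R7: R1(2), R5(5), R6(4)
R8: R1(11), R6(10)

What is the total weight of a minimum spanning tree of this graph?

17

Grow the tree from R7 using Prim:
Step 1: frontier [R1 R7 2, R6 R7 4, R5 R7 5] → take R1 R7 (2); add R1.
Step 2: frontier [R1 R6 3, R1 R8 11, R1 R5 12, R6 R7 4, R5 R7 5] → take R1 R6 (3); add R6.
Step 3: frontier [R1 R8 11, R1 R5 12, R5 R6 2, R6 R8 10, R5 R7 5] → take R5 R6 (2); add R5.
Step 4: frontier [R1 R8 11, R6 R8 10] → take R6 R8 (10); add R8.
MST edges: R1 R7, R1 R6, R5 R6, R6 R8; total weight 2+3+2+10 = 17.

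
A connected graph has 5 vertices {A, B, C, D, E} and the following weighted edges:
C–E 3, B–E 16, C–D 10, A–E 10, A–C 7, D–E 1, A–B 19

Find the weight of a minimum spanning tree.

27

Grow the tree from D using Prim:
Step 1: cheapest edge leaving the tree is D–E (1); add E.
Step 2: cheapest edge leaving the tree is C–E (3); add C.
Step 3: cheapest edge leaving the tree is A–C (7); add A.
Step 4: cheapest edge leaving the tree is B–E (16); add B.
MST edges: D–E, C–E, A–C, B–E; total weight 1+3+7+16 = 27.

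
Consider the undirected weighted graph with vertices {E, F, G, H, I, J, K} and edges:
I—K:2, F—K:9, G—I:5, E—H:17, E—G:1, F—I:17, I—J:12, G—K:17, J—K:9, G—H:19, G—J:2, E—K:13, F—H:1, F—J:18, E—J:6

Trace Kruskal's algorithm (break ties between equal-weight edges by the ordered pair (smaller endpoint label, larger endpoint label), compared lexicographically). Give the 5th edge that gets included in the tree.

Sort edges by weight, then run Kruskal:
E—G (1): add. Components now {E,G} {F} {H} {I} {J} {K}
F—H (1): add. Components now {E,G} {F,H} {I} {J} {K}
G—J (2): add. Components now {E,G,J} {F,H} {I} {K}
I—K (2): add. Components now {E,G,J} {F,H} {I,K}
G—I (5): add. Components now {E,G,I,J,K} {F,H}
E—J (6): skip — E and J already connected.
F—K (9): add. Components now {E,F,G,H,I,J,K}
The 5th edge added is G—I.

G-I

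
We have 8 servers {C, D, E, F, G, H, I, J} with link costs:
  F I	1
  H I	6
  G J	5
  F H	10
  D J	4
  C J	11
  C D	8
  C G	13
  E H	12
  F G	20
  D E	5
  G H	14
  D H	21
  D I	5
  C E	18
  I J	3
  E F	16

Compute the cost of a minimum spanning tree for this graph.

32

Grow the tree from E using Prim:
Step 1: cheapest edge leaving the tree is D E (5); add D.
Step 2: cheapest edge leaving the tree is D J (4); add J.
Step 3: cheapest edge leaving the tree is I J (3); add I.
Step 4: cheapest edge leaving the tree is F I (1); add F.
Step 5: cheapest edge leaving the tree is G J (5); add G.
Step 6: cheapest edge leaving the tree is H I (6); add H.
Step 7: cheapest edge leaving the tree is C D (8); add C.
MST edges: D E, D J, I J, F I, G J, H I, C D; total weight 5+4+3+1+5+6+8 = 32.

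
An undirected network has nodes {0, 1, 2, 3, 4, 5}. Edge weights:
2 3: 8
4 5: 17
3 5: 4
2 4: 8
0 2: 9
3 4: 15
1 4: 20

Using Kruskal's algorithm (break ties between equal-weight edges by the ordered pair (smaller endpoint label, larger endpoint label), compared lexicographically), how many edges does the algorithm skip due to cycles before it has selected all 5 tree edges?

2

Kruskal: consider edges lightest-first.
3 5 (4): add — endpoints in different components.
2 3 (8): add — endpoints in different components.
2 4 (8): add — endpoints in different components.
0 2 (9): add — endpoints in different components.
3 4 (15): skip — 3 and 4 already connected.
4 5 (17): skip — 4 and 5 already connected.
1 4 (20): add — endpoints in different components.
Edges rejected before the tree was complete: 2.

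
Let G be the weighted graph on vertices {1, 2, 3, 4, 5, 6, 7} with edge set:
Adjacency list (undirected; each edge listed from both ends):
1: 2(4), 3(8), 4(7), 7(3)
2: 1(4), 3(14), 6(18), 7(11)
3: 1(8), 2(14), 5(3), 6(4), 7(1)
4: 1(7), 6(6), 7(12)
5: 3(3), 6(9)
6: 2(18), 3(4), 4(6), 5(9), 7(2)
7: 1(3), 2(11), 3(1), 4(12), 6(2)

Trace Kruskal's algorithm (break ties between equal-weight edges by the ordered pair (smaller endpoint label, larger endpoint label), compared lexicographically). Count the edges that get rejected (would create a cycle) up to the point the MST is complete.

Kruskal's algorithm — process edges by increasing weight (ties by edge label):
3—7 (1): add. Components now {1} {2} {3,7} {4} {5} {6}
6—7 (2): add. Components now {1} {2} {3,6,7} {4} {5}
1—7 (3): add. Components now {1,3,6,7} {2} {4} {5}
3—5 (3): add. Components now {1,3,5,6,7} {2} {4}
1—2 (4): add. Components now {1,2,3,5,6,7} {4}
3—6 (4): skip — 3 and 6 already connected.
4—6 (6): add. Components now {1,2,3,4,5,6,7}
Edges rejected before the tree was complete: 1.

1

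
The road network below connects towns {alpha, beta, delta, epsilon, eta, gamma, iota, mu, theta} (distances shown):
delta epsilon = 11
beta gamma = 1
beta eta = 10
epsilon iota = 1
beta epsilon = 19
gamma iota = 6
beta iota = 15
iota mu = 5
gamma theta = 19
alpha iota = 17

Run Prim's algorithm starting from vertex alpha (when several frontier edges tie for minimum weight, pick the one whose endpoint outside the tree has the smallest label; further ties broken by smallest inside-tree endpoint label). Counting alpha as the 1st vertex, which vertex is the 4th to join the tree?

Prim, starting at alpha.
Step 1: frontier [alpha iota 17] → take alpha iota (17); add iota.
Step 2: frontier [epsilon iota 1, iota mu 5, gamma iota 6, beta iota 15] → take epsilon iota (1); add epsilon.
Step 3: frontier [delta epsilon 11, beta epsilon 19, iota mu 5, gamma iota 6, beta iota 15] → take iota mu (5); add mu.
Step 4: frontier [delta epsilon 11, beta epsilon 19, gamma iota 6, beta iota 15] → take gamma iota (6); add gamma.
Step 5: frontier [delta epsilon 11, beta epsilon 19, beta gamma 1, gamma theta 19, beta iota 15] → take beta gamma (1); add beta.
Step 6: frontier [beta eta 10, delta epsilon 11, gamma theta 19] → take beta eta (10); add eta.
Step 7: frontier [delta epsilon 11, gamma theta 19] → take delta epsilon (11); add delta.
Step 8: frontier [gamma theta 19] → take gamma theta (19); add theta.
Vertex order: alpha, iota, epsilon, mu, gamma, beta, eta, delta, theta. The 4th vertex is mu.

mu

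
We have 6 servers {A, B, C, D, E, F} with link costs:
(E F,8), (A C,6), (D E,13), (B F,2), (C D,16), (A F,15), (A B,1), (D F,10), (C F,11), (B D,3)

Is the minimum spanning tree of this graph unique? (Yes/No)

Kruskal's algorithm — process edges by increasing weight (ties by edge label):
A B (1): add. Components now {A,B} {C} {D} {E} {F}
B F (2): add. Components now {A,B,F} {C} {D} {E}
B D (3): add. Components now {A,B,D,F} {C} {E}
A C (6): add. Components now {A,B,C,D,F} {E}
E F (8): add. Components now {A,B,C,D,E,F}
Every non-tree edge has weight strictly greater than the heaviest edge on the tree path between its endpoints, so the MST is unique.

Yes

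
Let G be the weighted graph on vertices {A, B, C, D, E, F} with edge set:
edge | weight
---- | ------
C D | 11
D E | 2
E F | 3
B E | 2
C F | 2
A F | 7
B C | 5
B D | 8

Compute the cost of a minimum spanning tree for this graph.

16

Prim's algorithm from F:
Step 1: frontier [C F 2, E F 3, A F 7] → take C F (2); add C.
Step 2: frontier [B C 5, C D 11, E F 3, A F 7] → take E F (3); add E.
Step 3: frontier [B C 5, C D 11, B E 2, D E 2, A F 7] → take B E (2); add B.
Step 4: frontier [B D 8, C D 11, D E 2, A F 7] → take D E (2); add D.
Step 5: frontier [A F 7] → take A F (7); add A.
MST edges: C F, E F, B E, D E, A F; total weight 2+3+2+2+7 = 16.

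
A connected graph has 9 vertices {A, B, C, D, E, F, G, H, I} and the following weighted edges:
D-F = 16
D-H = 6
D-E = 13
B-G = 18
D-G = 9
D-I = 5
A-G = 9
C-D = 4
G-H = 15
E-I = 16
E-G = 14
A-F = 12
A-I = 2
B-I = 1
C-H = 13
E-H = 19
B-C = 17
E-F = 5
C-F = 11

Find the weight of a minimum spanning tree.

Prim, starting at D.
Step 1: cheapest edge leaving the tree is C-D (4); add C.
Step 2: cheapest edge leaving the tree is D-I (5); add I.
Step 3: cheapest edge leaving the tree is B-I (1); add B.
Step 4: cheapest edge leaving the tree is A-I (2); add A.
Step 5: cheapest edge leaving the tree is D-H (6); add H.
Step 6: cheapest edge leaving the tree is A-G (9); add G.
Step 7: cheapest edge leaving the tree is C-F (11); add F.
Step 8: cheapest edge leaving the tree is E-F (5); add E.
MST edges: C-D, D-I, B-I, A-I, D-H, A-G, C-F, E-F; total weight 4+5+1+2+6+9+11+5 = 43.

43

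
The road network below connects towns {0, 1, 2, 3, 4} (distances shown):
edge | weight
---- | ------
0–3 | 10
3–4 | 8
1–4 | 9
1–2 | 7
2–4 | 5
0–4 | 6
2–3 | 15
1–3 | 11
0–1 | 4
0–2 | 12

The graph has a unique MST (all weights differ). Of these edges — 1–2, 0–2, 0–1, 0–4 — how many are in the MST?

2

Sort edges by weight, then run Kruskal:
0–1 (4): add — endpoints in different components.
2–4 (5): add — endpoints in different components.
0–4 (6): add — endpoints in different components.
1–2 (7): skip — 1 and 2 already connected.
3–4 (8): add — endpoints in different components.
MST edge set: {0–1, 2–4, 0–4, 3–4}.
Of the listed edges, {0–1, 0–4} are in the MST → 2.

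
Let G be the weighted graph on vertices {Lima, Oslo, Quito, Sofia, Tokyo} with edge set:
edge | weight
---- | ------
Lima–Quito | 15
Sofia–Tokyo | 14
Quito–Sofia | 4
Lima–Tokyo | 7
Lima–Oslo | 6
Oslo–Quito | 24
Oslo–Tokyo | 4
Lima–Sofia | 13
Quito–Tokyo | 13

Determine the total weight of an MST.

Kruskal's algorithm — process edges by increasing weight (ties by edge label):
Oslo–Tokyo (4): add. Components now {Lima} {Oslo,Tokyo} {Sofia} {Quito}
Quito–Sofia (4): add. Components now {Lima} {Oslo,Tokyo} {Quito,Sofia}
Lima–Oslo (6): add. Components now {Lima,Oslo,Tokyo} {Quito,Sofia}
Lima–Tokyo (7): skip — Lima and Tokyo already connected.
Lima–Sofia (13): add. Components now {Lima,Oslo,Quito,Sofia,Tokyo}
MST edges: Oslo–Tokyo, Quito–Sofia, Lima–Oslo, Lima–Sofia; total weight 4+4+6+13 = 27.

27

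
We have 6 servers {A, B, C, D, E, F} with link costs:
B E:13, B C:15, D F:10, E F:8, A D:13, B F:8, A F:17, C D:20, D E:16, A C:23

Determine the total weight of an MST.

54

Prim, starting at D.
Step 1: cheapest edge leaving the tree is D F (10); add F.
Step 2: cheapest edge leaving the tree is B F (8); add B.
Step 3: cheapest edge leaving the tree is E F (8); add E.
Step 4: cheapest edge leaving the tree is A D (13); add A.
Step 5: cheapest edge leaving the tree is B C (15); add C.
MST edges: D F, B F, E F, A D, B C; total weight 10+8+8+13+15 = 54.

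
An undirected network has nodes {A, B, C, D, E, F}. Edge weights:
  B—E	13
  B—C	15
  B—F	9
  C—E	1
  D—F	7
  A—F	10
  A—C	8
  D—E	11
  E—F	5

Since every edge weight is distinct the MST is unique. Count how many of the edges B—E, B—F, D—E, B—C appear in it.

1

Kruskal's algorithm — process edges by increasing weight (ties by edge label):
C—E (1): add. Components now {A} {B} {C,E} {D} {F}
E—F (5): add. Components now {A} {B} {C,E,F} {D}
D—F (7): add. Components now {A} {B} {C,D,E,F}
A—C (8): add. Components now {A,C,D,E,F} {B}
B—F (9): add. Components now {A,B,C,D,E,F}
MST edge set: {C—E, E—F, D—F, A—C, B—F}.
Of the listed edges, {B—F} are in the MST → 1.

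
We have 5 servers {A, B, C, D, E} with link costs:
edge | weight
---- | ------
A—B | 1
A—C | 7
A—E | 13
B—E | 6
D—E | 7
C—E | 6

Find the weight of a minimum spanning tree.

20

Kruskal's algorithm — process edges by increasing weight (ties by edge label):
A—B (1): add. Components now {A,B} {C} {D} {E}
B—E (6): add. Components now {A,B,E} {C} {D}
C—E (6): add. Components now {A,B,C,E} {D}
A—C (7): skip — A and C already connected.
D—E (7): add. Components now {A,B,C,D,E}
MST edges: A—B, B—E, C—E, D—E; total weight 1+6+6+7 = 20.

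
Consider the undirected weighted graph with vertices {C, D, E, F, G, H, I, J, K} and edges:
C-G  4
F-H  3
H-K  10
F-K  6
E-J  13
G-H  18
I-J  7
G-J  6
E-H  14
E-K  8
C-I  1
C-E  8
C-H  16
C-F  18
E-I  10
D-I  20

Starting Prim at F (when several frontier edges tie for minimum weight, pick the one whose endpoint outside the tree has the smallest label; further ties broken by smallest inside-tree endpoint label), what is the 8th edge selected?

D-I

Prim, starting at F.
Step 1: cheapest edge leaving the tree is F-H (3); add H.
Step 2: cheapest edge leaving the tree is F-K (6); add K.
Step 3: cheapest edge leaving the tree is E-K (8); add E.
Step 4: cheapest edge leaving the tree is C-E (8); add C.
Step 5: cheapest edge leaving the tree is C-I (1); add I.
Step 6: cheapest edge leaving the tree is C-G (4); add G.
Step 7: cheapest edge leaving the tree is G-J (6); add J.
Step 8: cheapest edge leaving the tree is D-I (20); add D.
The 8th edge added is D-I.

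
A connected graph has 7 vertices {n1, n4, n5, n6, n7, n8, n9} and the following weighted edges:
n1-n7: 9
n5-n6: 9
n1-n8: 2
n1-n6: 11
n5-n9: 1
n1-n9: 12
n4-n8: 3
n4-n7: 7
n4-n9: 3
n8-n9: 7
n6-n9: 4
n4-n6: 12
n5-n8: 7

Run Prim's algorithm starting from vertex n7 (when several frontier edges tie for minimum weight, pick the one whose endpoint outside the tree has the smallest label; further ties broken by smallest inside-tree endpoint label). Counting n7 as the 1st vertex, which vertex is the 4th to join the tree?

Prim, starting at n7.
Step 1: frontier [n4-n7 7, n1-n7 9] → take n4-n7 (7); add n4.
Step 2: frontier [n4-n8 3, n4-n9 3, n4-n6 12, n1-n7 9] → take n4-n8 (3); add n8.
Step 3: frontier [n4-n9 3, n4-n6 12, n1-n7 9, n1-n8 2, n5-n8 7, n8-n9 7] → take n1-n8 (2); add n1.
Step 4: frontier [n1-n6 11, n1-n9 12, n4-n9 3, n4-n6 12, n5-n8 7, n8-n9 7] → take n4-n9 (3); add n9.
Step 5: frontier [n1-n6 11, n4-n6 12, n5-n8 7, n5-n9 1, n6-n9 4] → take n5-n9 (1); add n5.
Step 6: frontier [n1-n6 11, n4-n6 12, n5-n6 9, n6-n9 4] → take n6-n9 (4); add n6.
Vertex order: n7, n4, n8, n1, n9, n5, n6. The 4th vertex is n1.

n1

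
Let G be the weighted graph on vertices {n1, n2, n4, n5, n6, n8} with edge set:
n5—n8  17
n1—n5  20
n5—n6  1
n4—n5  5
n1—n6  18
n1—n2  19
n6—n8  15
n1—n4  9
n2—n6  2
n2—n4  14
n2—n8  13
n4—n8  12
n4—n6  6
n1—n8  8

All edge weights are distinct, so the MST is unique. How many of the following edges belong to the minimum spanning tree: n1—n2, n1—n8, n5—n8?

Kruskal: consider edges lightest-first.
n5—n6 (1): add — endpoints in different components.
n2—n6 (2): add — endpoints in different components.
n4—n5 (5): add — endpoints in different components.
n4—n6 (6): skip — n4 and n6 already connected.
n1—n8 (8): add — endpoints in different components.
n1—n4 (9): add — endpoints in different components.
MST edge set: {n5—n6, n2—n6, n4—n5, n1—n8, n1—n4}.
Of the listed edges, {n1—n8} are in the MST → 1.

1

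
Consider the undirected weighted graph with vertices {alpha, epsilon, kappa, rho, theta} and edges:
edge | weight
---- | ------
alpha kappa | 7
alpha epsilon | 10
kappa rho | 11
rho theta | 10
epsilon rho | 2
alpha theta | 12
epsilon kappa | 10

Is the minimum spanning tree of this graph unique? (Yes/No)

Sort edges by weight, then run Kruskal:
epsilon rho (2): add — endpoints in different components.
alpha kappa (7): add — endpoints in different components.
alpha epsilon (10): add — endpoints in different components.
epsilon kappa (10): skip — epsilon and kappa already connected.
rho theta (10): add — endpoints in different components.
Non-tree edge epsilon kappa has weight 10, equal to the heaviest edge on its tree cycle — swapping gives another MST of the same weight. Not unique.

No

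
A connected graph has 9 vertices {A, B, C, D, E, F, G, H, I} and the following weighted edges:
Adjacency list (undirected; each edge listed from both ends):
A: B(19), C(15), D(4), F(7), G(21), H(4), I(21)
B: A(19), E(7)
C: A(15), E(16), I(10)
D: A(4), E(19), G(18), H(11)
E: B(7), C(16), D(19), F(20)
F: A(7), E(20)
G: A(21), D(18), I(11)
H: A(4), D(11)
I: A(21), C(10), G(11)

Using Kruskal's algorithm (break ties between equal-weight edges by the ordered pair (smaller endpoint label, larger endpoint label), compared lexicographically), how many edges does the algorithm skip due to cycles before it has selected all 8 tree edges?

1

Kruskal's algorithm — process edges by increasing weight (ties by edge label):
A–D (4): add — endpoints in different components.
A–H (4): add — endpoints in different components.
A–F (7): add — endpoints in different components.
B–E (7): add — endpoints in different components.
C–I (10): add — endpoints in different components.
D–H (11): skip — D and H already connected.
G–I (11): add — endpoints in different components.
A–C (15): add — endpoints in different components.
C–E (16): add — endpoints in different components.
Edges rejected before the tree was complete: 1.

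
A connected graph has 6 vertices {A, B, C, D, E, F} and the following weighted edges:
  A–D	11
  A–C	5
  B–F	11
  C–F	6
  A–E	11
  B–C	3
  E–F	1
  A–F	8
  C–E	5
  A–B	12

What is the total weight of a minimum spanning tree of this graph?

25

Kruskal: consider edges lightest-first.
E–F (1): add — endpoints in different components.
B–C (3): add — endpoints in different components.
A–C (5): add — endpoints in different components.
C–E (5): add — endpoints in different components.
C–F (6): skip — C and F already connected.
A–F (8): skip — A and F already connected.
A–D (11): add — endpoints in different components.
MST edges: E–F, B–C, A–C, C–E, A–D; total weight 1+3+5+5+11 = 25.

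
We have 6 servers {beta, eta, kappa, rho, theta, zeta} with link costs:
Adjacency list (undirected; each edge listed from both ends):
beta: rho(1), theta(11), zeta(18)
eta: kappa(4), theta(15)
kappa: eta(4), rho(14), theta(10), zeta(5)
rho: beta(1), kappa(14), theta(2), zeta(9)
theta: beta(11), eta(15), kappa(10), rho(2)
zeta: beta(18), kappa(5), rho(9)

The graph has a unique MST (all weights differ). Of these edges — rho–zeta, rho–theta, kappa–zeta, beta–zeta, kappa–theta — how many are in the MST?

3

Kruskal's algorithm — process edges by increasing weight (ties by edge label):
beta–rho (1): add — endpoints in different components.
rho–theta (2): add — endpoints in different components.
eta–kappa (4): add — endpoints in different components.
kappa–zeta (5): add — endpoints in different components.
rho–zeta (9): add — endpoints in different components.
MST edge set: {beta–rho, rho–theta, eta–kappa, kappa–zeta, rho–zeta}.
Of the listed edges, {rho–zeta, rho–theta, kappa–zeta} are in the MST → 3.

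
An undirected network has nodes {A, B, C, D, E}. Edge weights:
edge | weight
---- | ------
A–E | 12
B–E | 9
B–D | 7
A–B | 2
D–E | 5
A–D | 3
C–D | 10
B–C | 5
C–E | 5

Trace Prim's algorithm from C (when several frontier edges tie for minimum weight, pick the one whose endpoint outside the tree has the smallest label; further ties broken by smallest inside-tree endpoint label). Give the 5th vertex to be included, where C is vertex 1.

E

Prim, starting at C.
Step 1: frontier [B–C 5, C–E 5, C–D 10] → take B–C (5); add B.
Step 2: frontier [A–B 2, B–D 7, B–E 9, C–E 5, C–D 10] → take A–B (2); add A.
Step 3: frontier [A–D 3, A–E 12, B–D 7, B–E 9, C–E 5, C–D 10] → take A–D (3); add D.
Step 4: frontier [A–E 12, B–E 9, C–E 5, D–E 5] → take C–E (5); add E.
Vertex order: C, B, A, D, E. The 5th vertex is E.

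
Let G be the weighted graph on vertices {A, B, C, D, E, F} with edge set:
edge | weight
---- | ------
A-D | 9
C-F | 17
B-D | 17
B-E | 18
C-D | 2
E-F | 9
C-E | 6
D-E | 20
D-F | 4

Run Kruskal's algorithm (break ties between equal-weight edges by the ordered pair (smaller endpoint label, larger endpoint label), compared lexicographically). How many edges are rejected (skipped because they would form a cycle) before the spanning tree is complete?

Kruskal: consider edges lightest-first.
C-D (2): add — endpoints in different components.
D-F (4): add — endpoints in different components.
C-E (6): add — endpoints in different components.
A-D (9): add — endpoints in different components.
E-F (9): skip — E and F already connected.
B-D (17): add — endpoints in different components.
Edges rejected before the tree was complete: 1.

1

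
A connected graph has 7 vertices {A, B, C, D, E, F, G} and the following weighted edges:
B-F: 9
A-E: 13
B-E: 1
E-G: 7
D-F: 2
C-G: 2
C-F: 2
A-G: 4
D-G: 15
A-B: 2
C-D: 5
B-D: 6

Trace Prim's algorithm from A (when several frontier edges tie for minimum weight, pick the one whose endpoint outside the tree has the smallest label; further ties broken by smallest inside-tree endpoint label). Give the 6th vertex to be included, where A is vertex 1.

F

Grow the tree from A using Prim:
Step 1: cheapest edge leaving the tree is A-B (2); add B.
Step 2: cheapest edge leaving the tree is B-E (1); add E.
Step 3: cheapest edge leaving the tree is A-G (4); add G.
Step 4: cheapest edge leaving the tree is C-G (2); add C.
Step 5: cheapest edge leaving the tree is C-F (2); add F.
Step 6: cheapest edge leaving the tree is D-F (2); add D.
Vertex order: A, B, E, G, C, F, D. The 6th vertex is F.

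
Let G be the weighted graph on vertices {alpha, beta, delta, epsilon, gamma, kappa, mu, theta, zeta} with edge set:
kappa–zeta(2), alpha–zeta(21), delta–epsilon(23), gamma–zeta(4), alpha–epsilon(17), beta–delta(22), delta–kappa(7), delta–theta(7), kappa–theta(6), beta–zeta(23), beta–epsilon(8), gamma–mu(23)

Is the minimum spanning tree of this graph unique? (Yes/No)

No

Kruskal's algorithm — process edges by increasing weight (ties by edge label):
kappa–zeta (2): add — endpoints in different components.
gamma–zeta (4): add — endpoints in different components.
kappa–theta (6): add — endpoints in different components.
delta–kappa (7): add — endpoints in different components.
delta–theta (7): skip — theta and delta already connected.
beta–epsilon (8): add — endpoints in different components.
alpha–epsilon (17): add — endpoints in different components.
alpha–zeta (21): add — endpoints in different components.
beta–delta (22): skip — beta and delta already connected.
beta–zeta (23): skip — beta and zeta already connected.
delta–epsilon (23): skip — epsilon and delta already connected.
gamma–mu (23): add — endpoints in different components.
Non-tree edge delta–theta has weight 7, equal to the heaviest edge on its tree cycle — swapping gives another MST of the same weight. Not unique.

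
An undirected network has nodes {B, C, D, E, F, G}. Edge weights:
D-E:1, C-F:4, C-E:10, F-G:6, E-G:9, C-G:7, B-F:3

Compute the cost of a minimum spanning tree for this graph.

23

Prim's algorithm from D:
Step 1: cheapest edge leaving the tree is D-E (1); add E.
Step 2: cheapest edge leaving the tree is E-G (9); add G.
Step 3: cheapest edge leaving the tree is F-G (6); add F.
Step 4: cheapest edge leaving the tree is B-F (3); add B.
Step 5: cheapest edge leaving the tree is C-F (4); add C.
MST edges: D-E, E-G, F-G, B-F, C-F; total weight 1+9+6+3+4 = 23.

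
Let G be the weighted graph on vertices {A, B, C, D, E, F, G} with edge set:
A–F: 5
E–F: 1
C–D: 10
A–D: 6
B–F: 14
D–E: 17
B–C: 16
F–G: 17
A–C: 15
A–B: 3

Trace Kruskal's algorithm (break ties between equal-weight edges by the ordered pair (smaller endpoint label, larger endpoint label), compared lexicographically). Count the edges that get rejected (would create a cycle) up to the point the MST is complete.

4

Sort edges by weight, then run Kruskal:
E–F (1): add. Components now {A} {B} {C} {D} {E,F} {G}
A–B (3): add. Components now {A,B} {C} {D} {E,F} {G}
A–F (5): add. Components now {A,B,E,F} {C} {D} {G}
A–D (6): add. Components now {A,B,D,E,F} {C} {G}
C–D (10): add. Components now {A,B,C,D,E,F} {G}
B–F (14): skip — B and F already connected.
A–C (15): skip — A and C already connected.
B–C (16): skip — B and C already connected.
D–E (17): skip — D and E already connected.
F–G (17): add. Components now {A,B,C,D,E,F,G}
Edges rejected before the tree was complete: 4.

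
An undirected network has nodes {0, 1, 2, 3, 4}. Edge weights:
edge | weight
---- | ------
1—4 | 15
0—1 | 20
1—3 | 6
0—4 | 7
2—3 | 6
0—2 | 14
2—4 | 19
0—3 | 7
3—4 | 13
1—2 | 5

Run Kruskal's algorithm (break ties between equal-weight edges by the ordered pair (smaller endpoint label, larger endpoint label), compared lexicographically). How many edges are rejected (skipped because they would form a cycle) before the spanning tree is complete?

1

Sort edges by weight, then run Kruskal:
1—2 (5): add — endpoints in different components.
1—3 (6): add — endpoints in different components.
2—3 (6): skip — 2 and 3 already connected.
0—3 (7): add — endpoints in different components.
0—4 (7): add — endpoints in different components.
Edges rejected before the tree was complete: 1.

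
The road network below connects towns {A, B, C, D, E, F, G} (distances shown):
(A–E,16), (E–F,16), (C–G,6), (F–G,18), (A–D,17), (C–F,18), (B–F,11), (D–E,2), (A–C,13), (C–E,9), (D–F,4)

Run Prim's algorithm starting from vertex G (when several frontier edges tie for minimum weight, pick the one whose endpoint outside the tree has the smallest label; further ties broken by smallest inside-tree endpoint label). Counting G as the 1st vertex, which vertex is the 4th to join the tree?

Prim, starting at G.
Step 1: frontier [C–G 6, F–G 18] → take C–G (6); add C.
Step 2: frontier [C–E 9, A–C 13, C–F 18, F–G 18] → take C–E (9); add E.
Step 3: frontier [A–C 13, C–F 18, D–E 2, A–E 16, E–F 16, F–G 18] → take D–E (2); add D.
Step 4: frontier [A–C 13, C–F 18, D–F 4, A–D 17, A–E 16, E–F 16, F–G 18] → take D–F (4); add F.
Step 5: frontier [A–C 13, A–D 17, A–E 16, B–F 11] → take B–F (11); add B.
Step 6: frontier [A–C 13, A–D 17, A–E 16] → take A–C (13); add A.
Vertex order: G, C, E, D, F, B, A. The 4th vertex is D.

D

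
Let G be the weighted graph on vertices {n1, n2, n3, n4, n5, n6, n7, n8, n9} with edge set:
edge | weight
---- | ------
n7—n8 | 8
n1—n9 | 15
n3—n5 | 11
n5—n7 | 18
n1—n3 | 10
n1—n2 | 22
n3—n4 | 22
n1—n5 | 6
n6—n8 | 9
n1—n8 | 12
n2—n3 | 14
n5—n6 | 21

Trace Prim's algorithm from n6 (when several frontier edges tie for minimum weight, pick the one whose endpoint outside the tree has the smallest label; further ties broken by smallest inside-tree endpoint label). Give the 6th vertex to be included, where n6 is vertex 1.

n3

Grow the tree from n6 using Prim:
Step 1: cheapest edge leaving the tree is n6—n8 (9); add n8.
Step 2: cheapest edge leaving the tree is n7—n8 (8); add n7.
Step 3: cheapest edge leaving the tree is n1—n8 (12); add n1.
Step 4: cheapest edge leaving the tree is n1—n5 (6); add n5.
Step 5: cheapest edge leaving the tree is n1—n3 (10); add n3.
Step 6: cheapest edge leaving the tree is n2—n3 (14); add n2.
Step 7: cheapest edge leaving the tree is n1—n9 (15); add n9.
Step 8: cheapest edge leaving the tree is n3—n4 (22); add n4.
Vertex order: n6, n8, n7, n1, n5, n3, n2, n9, n4. The 6th vertex is n3.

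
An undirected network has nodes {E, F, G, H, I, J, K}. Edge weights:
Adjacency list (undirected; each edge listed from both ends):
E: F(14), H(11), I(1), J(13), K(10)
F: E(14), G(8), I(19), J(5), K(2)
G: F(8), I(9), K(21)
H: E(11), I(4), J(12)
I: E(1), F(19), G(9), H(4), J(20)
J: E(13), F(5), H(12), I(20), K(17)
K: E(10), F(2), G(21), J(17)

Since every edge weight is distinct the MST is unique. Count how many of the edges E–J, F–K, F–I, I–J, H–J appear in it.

Kruskal: consider edges lightest-first.
E–I (1): add. Components now {E,I} {F} {G} {H} {J} {K}
F–K (2): add. Components now {E,I} {F,K} {G} {H} {J}
H–I (4): add. Components now {E,H,I} {F,K} {G} {J}
F–J (5): add. Components now {E,H,I} {F,J,K} {G}
F–G (8): add. Components now {E,H,I} {F,G,J,K}
G–I (9): add. Components now {E,F,G,H,I,J,K}
MST edge set: {E–I, F–K, H–I, F–J, F–G, G–I}.
Of the listed edges, {F–K} are in the MST → 1.

1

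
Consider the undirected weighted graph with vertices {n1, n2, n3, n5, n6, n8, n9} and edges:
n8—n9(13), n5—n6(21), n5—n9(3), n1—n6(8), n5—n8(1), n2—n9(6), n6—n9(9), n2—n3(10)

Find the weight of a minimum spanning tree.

37

Prim, starting at n3.
Step 1: cheapest edge leaving the tree is n2—n3 (10); add n2.
Step 2: cheapest edge leaving the tree is n2—n9 (6); add n9.
Step 3: cheapest edge leaving the tree is n5—n9 (3); add n5.
Step 4: cheapest edge leaving the tree is n5—n8 (1); add n8.
Step 5: cheapest edge leaving the tree is n6—n9 (9); add n6.
Step 6: cheapest edge leaving the tree is n1—n6 (8); add n1.
MST edges: n2—n3, n2—n9, n5—n9, n5—n8, n6—n9, n1—n6; total weight 10+6+3+1+9+8 = 37.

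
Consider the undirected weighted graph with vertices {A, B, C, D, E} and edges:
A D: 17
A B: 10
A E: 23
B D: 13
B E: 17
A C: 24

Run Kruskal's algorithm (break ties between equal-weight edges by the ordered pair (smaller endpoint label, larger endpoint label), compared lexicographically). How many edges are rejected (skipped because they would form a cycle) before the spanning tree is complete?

2

Sort edges by weight, then run Kruskal:
A B (10): add — endpoints in different components.
B D (13): add — endpoints in different components.
A D (17): skip — A and D already connected.
B E (17): add — endpoints in different components.
A E (23): skip — A and E already connected.
A C (24): add — endpoints in different components.
Edges rejected before the tree was complete: 2.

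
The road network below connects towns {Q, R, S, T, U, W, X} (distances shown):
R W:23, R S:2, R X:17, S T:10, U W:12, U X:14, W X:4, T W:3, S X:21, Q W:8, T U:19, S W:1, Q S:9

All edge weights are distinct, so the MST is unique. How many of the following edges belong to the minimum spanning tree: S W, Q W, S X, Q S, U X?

2

Kruskal's algorithm — process edges by increasing weight (ties by edge label):
S W (1): add — endpoints in different components.
R S (2): add — endpoints in different components.
T W (3): add — endpoints in different components.
W X (4): add — endpoints in different components.
Q W (8): add — endpoints in different components.
Q S (9): skip — Q and S already connected.
S T (10): skip — T and S already connected.
U W (12): add — endpoints in different components.
MST edge set: {S W, R S, T W, W X, Q W, U W}.
Of the listed edges, {S W, Q W} are in the MST → 2.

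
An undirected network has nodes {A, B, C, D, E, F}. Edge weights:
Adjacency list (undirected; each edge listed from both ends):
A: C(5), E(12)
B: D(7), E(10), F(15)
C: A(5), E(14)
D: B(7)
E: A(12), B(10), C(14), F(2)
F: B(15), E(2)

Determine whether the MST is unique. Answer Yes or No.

Sort edges by weight, then run Kruskal:
E–F (2): add — endpoints in different components.
A–C (5): add — endpoints in different components.
B–D (7): add — endpoints in different components.
B–E (10): add — endpoints in different components.
A–E (12): add — endpoints in different components.
Every non-tree edge has weight strictly greater than the heaviest edge on the tree path between its endpoints, so the MST is unique.

Yes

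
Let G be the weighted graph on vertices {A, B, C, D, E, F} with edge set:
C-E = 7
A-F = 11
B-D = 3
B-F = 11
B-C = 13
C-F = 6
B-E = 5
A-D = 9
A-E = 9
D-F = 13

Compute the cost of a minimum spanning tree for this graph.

30

Kruskal's algorithm — process edges by increasing weight (ties by edge label):
B-D (3): add — endpoints in different components.
B-E (5): add — endpoints in different components.
C-F (6): add — endpoints in different components.
C-E (7): add — endpoints in different components.
A-D (9): add — endpoints in different components.
MST edges: B-D, B-E, C-F, C-E, A-D; total weight 3+5+6+7+9 = 30.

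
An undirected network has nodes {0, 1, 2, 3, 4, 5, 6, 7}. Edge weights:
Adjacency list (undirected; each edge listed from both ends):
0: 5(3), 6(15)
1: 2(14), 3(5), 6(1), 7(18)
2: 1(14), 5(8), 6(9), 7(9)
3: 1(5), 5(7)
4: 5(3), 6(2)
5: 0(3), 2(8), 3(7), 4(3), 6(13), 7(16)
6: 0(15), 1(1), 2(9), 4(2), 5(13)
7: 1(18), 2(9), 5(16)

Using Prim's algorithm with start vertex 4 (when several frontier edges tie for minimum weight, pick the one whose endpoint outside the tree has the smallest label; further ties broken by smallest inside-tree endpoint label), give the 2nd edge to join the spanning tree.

1-6

Grow the tree from 4 using Prim:
Step 1: cheapest edge leaving the tree is 4–6 (2); add 6.
Step 2: cheapest edge leaving the tree is 1–6 (1); add 1.
Step 3: cheapest edge leaving the tree is 4–5 (3); add 5.
Step 4: cheapest edge leaving the tree is 0–5 (3); add 0.
Step 5: cheapest edge leaving the tree is 1–3 (5); add 3.
Step 6: cheapest edge leaving the tree is 2–5 (8); add 2.
Step 7: cheapest edge leaving the tree is 2–7 (9); add 7.
The 2nd edge added is 1–6.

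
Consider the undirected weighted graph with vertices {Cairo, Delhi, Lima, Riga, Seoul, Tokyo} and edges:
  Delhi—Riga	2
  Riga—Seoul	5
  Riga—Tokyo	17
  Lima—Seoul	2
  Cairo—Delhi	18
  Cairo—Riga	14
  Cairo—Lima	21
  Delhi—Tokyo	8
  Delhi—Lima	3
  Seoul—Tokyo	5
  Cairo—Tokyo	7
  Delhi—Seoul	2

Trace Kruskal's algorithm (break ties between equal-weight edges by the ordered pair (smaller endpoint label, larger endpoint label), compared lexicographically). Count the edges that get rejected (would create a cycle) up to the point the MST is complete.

2

Kruskal's algorithm — process edges by increasing weight (ties by edge label):
Delhi—Riga (2): add — endpoints in different components.
Delhi—Seoul (2): add — endpoints in different components.
Lima—Seoul (2): add — endpoints in different components.
Delhi—Lima (3): skip — Lima and Delhi already connected.
Riga—Seoul (5): skip — Seoul and Riga already connected.
Seoul—Tokyo (5): add — endpoints in different components.
Cairo—Tokyo (7): add — endpoints in different components.
Edges rejected before the tree was complete: 2.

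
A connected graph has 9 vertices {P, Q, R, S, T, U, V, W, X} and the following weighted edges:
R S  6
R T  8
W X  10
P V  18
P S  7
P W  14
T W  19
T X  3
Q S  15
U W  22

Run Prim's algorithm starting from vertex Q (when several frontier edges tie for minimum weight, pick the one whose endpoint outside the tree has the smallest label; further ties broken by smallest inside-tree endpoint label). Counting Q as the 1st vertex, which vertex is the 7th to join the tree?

W

Prim, starting at Q.
Step 1: frontier [Q S 15] → take Q S (15); add S.
Step 2: frontier [R S 6, P S 7] → take R S (6); add R.
Step 3: frontier [R T 8, P S 7] → take P S (7); add P.
Step 4: frontier [P W 14, P V 18, R T 8] → take R T (8); add T.
Step 5: frontier [P W 14, P V 18, T X 3, T W 19] → take T X (3); add X.
Step 6: frontier [P W 14, P V 18, T W 19, W X 10] → take W X (10); add W.
Step 7: frontier [P V 18, U W 22] → take P V (18); add V.
Step 8: frontier [U W 22] → take U W (22); add U.
Vertex order: Q, S, R, P, T, X, W, V, U. The 7th vertex is W.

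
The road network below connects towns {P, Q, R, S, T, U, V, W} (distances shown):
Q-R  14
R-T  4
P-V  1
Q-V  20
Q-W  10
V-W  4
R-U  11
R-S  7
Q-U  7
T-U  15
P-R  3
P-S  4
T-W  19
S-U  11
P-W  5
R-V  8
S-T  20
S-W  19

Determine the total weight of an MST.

Sort edges by weight, then run Kruskal:
P-V (1): add — endpoints in different components.
P-R (3): add — endpoints in different components.
P-S (4): add — endpoints in different components.
R-T (4): add — endpoints in different components.
V-W (4): add — endpoints in different components.
P-W (5): skip — P and W already connected.
Q-U (7): add — endpoints in different components.
R-S (7): skip — S and R already connected.
R-V (8): skip — V and R already connected.
Q-W (10): add — endpoints in different components.
MST edges: P-V, P-R, P-S, R-T, V-W, Q-U, Q-W; total weight 1+3+4+4+4+7+10 = 33.

33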